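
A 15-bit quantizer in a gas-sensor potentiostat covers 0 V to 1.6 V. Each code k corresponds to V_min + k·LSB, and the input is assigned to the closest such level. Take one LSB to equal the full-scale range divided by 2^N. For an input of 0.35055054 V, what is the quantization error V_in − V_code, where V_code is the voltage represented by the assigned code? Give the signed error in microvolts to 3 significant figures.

Range is 1.6 V. LSB = 1.6 V / 2^15 ≈ 48.83 µV.
(V_in − V_min)/LSB = (0.35055054 − (0)) × 32768/1.6 = 7179.2751 → nearest code k = 7179.
V_code = 0 + (7179/32768) × 1.6 = 0.35053710938 V.
Error = V_in − V_code = 0.35055054 − (0.35053710938) = +13.4 µV.

+13.4 µV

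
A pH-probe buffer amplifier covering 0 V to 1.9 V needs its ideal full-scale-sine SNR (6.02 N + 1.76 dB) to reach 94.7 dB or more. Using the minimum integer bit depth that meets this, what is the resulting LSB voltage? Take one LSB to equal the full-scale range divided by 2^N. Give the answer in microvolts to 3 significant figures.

29.0 µV

Span = 1.9 V.
N ≥ (94.7 − 1.76)/6.02 = 15.439 → N_min = 16.
One LSB is 1.9 V / 65536 = 29.0 µV.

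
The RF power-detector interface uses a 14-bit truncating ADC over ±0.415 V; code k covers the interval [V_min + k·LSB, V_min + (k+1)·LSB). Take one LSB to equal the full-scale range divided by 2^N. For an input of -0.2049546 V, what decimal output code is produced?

Full-scale range = 0.415 V − (-0.415 V) = 0.83 V. LSB = 0.83 V / 2^14 ≈ 50.66 µV.
(V_in − V_min) × 2^14/range = (-0.2049546 − (-0.415)) × 16384/0.83 = 4146.246.
Floor → code = 4146.

4146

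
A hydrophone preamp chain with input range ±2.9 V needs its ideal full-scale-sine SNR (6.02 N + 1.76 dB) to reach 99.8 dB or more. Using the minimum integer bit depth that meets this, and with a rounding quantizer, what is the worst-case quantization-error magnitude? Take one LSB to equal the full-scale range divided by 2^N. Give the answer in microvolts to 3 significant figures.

22.1 µV

Range = 2.9 − (-2.9) = 5.8 V.
Solving 6.02 N ≥ 99.8 − 1.76: N ≥ 16.286. Round up → N = 17.
LSB = 5.8 V / 2^17 = 44.250 µV.
Half an LSB is 22.1 µV.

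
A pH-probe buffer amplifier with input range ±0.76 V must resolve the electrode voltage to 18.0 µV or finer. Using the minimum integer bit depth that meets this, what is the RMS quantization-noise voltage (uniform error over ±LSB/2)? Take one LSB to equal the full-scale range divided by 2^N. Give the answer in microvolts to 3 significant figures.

3.35 µV

Full-scale range = 0.76 V − (-0.76 V) = 1.52 V.
1.52 V / 18.0 µV = 84440. Since 2^16 = 65536 and 2^17 = 131072, N = 17.
LSB = 1.52 V / 2^17 = 11.597 µV.
V_rms = LSB/√12 = 3.35 µV.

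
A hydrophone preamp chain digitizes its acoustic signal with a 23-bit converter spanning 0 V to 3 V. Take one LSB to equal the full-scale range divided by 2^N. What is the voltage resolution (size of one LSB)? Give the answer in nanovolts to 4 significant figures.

357.6 nV

Span = 3 V.
There are 2^23 = 8388608 steps.
Step size = 3/8388608 V = 357.6 nV.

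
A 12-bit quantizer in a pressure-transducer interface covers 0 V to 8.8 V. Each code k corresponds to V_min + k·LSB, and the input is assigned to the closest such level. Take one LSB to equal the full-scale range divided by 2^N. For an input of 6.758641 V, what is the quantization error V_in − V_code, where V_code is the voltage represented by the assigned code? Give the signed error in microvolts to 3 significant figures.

−343 µV

Full-scale range = 8.8 V. LSB = 8.8 V / 2^12 ≈ 2.148 mV.
(V_in − V_min)/LSB = (6.758641 − (0)) × 4096/8.8 = 3145.8402 → nearest code k = 3146.
Reconstructed level: 0 + 3146 × 8.8/4096 V = 6.758984375 V.
V_in − V_code = 6.758641 − (6.758984375) = −343 µV.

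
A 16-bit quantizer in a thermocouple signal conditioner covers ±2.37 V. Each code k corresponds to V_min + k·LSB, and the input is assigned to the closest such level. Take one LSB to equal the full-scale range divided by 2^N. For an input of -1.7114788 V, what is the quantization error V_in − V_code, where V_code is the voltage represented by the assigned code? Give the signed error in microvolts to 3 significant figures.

−13.0 µV

The full-scale span is 2.37 − (-2.37) = 4.74 V. LSB = 4.74 V / 2^16 ≈ 72.33 µV.
(-1.7114788 − (-2.37)) / LSB = 0.6585212 × 65536/4.74 = 9104.8197. Nearest integer: k = 9105.
V_code = V_min + k × range/2^16 = -2.37 + 9105 × 4.74/65536 = -1.7114657593 V.
e = -1.7114788 − (-1.7114657593) = −13.0 µV.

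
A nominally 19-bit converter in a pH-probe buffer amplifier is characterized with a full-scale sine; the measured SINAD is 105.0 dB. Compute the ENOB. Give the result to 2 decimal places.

17.15 bits

(105.0 − 1.76) / 6.02 = 103.24/6.02 = 17.1495 effective bits.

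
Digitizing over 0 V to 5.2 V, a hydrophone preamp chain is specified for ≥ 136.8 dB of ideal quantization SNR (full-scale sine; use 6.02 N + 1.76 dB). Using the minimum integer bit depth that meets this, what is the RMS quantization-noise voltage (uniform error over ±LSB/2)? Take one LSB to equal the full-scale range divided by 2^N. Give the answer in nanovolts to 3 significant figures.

Full-scale range = 5.2 V.
Solving 6.02 N ≥ 136.8 − 1.76: N ≥ 22.432. Round up → N = 23.
One LSB is 5.2 V / 8388608 = 0.61989 µV.
V_rms = LSB/√12 = 179 nV.

179 nV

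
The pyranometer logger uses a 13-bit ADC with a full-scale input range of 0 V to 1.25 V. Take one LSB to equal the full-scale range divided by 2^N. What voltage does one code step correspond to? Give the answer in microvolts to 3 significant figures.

Range is 1.25 V.
There are 2^13 = 8192 steps.
Step size = 1.25/8192 V = 153 µV.

153 µV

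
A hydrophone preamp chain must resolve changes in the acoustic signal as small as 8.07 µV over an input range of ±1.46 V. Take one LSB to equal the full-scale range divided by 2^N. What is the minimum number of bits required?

19 bits

Full-scale range = 1.46 V − (-1.46 V) = 2.92 V.
Need 2^N ≥ 2.92 V / 8.07 µV = 361800 → N_min = 19.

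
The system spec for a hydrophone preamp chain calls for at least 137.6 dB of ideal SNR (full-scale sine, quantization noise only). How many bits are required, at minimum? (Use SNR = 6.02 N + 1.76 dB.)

N ≥ (137.6 − 1.76)/6.02 = 22.565 → N_min = 23.

23 bits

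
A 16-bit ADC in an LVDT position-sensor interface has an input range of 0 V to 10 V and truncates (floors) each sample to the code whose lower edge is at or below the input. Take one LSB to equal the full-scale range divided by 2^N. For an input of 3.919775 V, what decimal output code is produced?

Range is 10 V. LSB = 10 V / 2^16 ≈ 152.6 µV.
V_in − V_min = 3.919775 − (0) = 3.919775 V.
Divide by LSB: 3.919775 × 65536/10 = 25688.6374.
Truncating gives code 25688.

25688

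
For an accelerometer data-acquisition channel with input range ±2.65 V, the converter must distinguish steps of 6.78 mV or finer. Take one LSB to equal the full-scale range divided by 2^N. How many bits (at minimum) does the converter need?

Range = 2.65 − (-2.65) = 5.3 V.
Levels needed ≥ 5.3/6.78 mV = 781.7. 2^10 = 1024 suffices, so N_min = 10.

10 bits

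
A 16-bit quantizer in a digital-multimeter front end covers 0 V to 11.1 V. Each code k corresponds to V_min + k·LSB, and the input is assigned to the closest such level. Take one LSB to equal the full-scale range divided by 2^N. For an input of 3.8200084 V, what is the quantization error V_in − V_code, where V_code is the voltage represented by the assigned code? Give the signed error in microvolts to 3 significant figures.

V_FS = 11.1 V. LSB = 11.1 V / 2^16 ≈ 169.4 µV.
(3.8200084 − (0)) / LSB = 3.8200084 × 65536/11.1 = 22553.8802. Nearest integer: k = 22554.
V_code = 0 + (22554/65536) × 11.1 = 3.8200286865 V.
Error = V_in − V_code = 3.8200084 − (3.8200286865) = −20.3 µV.

−20.3 µV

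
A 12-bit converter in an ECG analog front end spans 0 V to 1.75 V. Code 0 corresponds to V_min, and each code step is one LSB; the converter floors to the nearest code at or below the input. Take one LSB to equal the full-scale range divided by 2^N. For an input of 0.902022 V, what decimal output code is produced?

2111

Range is 1.75 V. LSB = 1.75 V / 2^12 ≈ 427.2 µV.
(V_in − V_min) × 2^12/range = (0.902022 − (0)) × 4096/1.75 = 2111.247.
Floor → code = 2111.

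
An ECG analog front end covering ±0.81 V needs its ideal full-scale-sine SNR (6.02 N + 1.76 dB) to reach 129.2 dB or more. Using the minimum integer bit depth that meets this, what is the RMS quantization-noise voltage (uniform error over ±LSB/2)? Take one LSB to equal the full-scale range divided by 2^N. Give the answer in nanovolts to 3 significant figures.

Span: 0.81 V − (-0.81 V) = 1.62 V.
Required N = ⌈(129.2 − 1.76)/6.02⌉ = ⌈21.169⌉ = 22.
LSB = 1.62 V ÷ 2^22 = 1.62/4194304 V = 386.24 nV.
RMS noise = LSB/√12 = 111 nV.

111 nV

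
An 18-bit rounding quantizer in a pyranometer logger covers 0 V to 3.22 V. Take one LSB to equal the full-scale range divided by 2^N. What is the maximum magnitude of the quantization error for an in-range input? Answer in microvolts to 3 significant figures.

Span = 3.22 V.
One LSB is 3.22 V / 262144 = 12.283 µV.
Worst-case error for round-to-nearest is half an LSB: 6.14 µV.

6.14 µV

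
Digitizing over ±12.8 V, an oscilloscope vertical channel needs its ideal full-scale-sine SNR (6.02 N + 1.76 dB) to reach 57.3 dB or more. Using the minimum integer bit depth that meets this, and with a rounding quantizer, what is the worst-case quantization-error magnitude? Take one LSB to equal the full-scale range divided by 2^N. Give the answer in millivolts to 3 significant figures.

12.5 mV

Span: 12.8 V − (-12.8 V) = 25.6 V.
N ≥ (57.3 − 1.76)/6.02 = 9.226 → N_min = 10.
LSB = 25.6 V ÷ 2^10 = 25.6/1024 V = 25.000 mV.
|e|_max = LSB/2 = 12.5 mV.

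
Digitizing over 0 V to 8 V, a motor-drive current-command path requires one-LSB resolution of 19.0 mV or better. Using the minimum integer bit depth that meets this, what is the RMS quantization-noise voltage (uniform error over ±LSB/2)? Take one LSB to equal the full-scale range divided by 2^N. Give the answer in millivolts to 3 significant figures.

4.51 mV

Span = 8 V.
8 V / 19.0 mV = 421.1. Since 2^8 = 256 and 2^9 = 512, N = 9.
LSB = 8 V ÷ 2^9 = 8/512 V = 15.625 mV.
V_rms = LSB/√12 = 4.51 mV.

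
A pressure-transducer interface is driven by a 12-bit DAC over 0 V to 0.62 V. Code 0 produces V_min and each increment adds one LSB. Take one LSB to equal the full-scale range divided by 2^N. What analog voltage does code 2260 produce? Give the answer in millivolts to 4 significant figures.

342.1 mV

Full-scale range = 0.62 V. LSB = 0.62 V / 2^12.
Output = V_min + (2260/4096) × range = 0 + 0.551758 × 0.62 V
      = 0 V + 0.342090 V = 0.342090 V.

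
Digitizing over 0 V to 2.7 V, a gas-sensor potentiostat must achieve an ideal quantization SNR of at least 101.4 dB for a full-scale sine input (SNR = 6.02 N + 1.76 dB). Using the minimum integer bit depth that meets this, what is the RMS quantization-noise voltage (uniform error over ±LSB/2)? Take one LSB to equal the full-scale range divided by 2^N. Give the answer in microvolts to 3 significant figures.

Range is 2.7 V.
Solving 6.02 N ≥ 101.4 − 1.76: N ≥ 16.551. Round up → N = 17.
One LSB is 2.7 V / 131072 = 20.599 µV.
σ_q = LSB/√12 = 20.599 µV/3.4641 = 5.95 µV.

5.95 µV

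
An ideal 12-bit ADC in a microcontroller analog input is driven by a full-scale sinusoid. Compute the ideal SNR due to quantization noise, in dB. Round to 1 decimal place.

74.0 dB

For an ideal N-bit converter with full-scale sine input, SNR = 6.02 N + 1.76 dB. SNR = 6.02 × 12 + 1.76 = 72.24 + 1.76 = 74.00 dB.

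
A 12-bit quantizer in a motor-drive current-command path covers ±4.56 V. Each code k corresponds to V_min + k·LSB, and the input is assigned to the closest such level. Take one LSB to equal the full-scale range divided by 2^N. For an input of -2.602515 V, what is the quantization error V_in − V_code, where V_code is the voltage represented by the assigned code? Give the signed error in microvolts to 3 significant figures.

+337 µV

Range = 4.56 − (-4.56) = 9.12 V. LSB = 9.12 V / 2^12 ≈ 2.227 mV.
(V_in − V_min)/LSB = (-2.602515 − (-4.56)) × 4096/9.12 = 879.1512 → nearest code k = 879.
Reconstructed level: -4.56 + 879 × 9.12/4096 V = -2.602851563 V.
V_in − V_code = -2.602515 − (-2.602851563) = +337 µV.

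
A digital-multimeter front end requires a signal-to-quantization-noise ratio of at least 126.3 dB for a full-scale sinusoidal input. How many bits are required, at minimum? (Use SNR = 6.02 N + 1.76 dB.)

21 bits

6.02 N + 1.76 ≥ 126.3 gives N ≥ 20.688, so the minimum integer is 21.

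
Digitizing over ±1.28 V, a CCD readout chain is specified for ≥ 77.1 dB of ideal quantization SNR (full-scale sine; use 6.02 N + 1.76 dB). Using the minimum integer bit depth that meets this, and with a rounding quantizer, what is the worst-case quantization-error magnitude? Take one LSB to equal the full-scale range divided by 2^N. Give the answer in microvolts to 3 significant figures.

156 µV

Span: 1.28 V − (-1.28 V) = 2.56 V.
Solving 6.02 N ≥ 77.1 − 1.76: N ≥ 12.515. Round up → N = 13.
LSB = 2.56 V ÷ 2^13 = 2.56/8192 V = 312.50 µV.
Max error for round-to-nearest is LSB/2 = 156 µV.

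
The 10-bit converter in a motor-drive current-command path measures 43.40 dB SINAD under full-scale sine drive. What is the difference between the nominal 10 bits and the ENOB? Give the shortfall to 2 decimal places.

N_eff = (43.40 − 1.76)/6.02 = 6.9169 bits.
Lost resolution: 10 − 6.9169 = 3.0831 bits.

3.08 bits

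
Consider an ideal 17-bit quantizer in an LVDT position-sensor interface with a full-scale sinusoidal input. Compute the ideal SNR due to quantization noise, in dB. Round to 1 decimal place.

104.1 dB

For an ideal N-bit converter with full-scale sine input, SNR = 6.02 N + 1.76 dB. SNR = 6.02 × 17 + 1.76 = 102.34 + 1.76 = 104.10 dB.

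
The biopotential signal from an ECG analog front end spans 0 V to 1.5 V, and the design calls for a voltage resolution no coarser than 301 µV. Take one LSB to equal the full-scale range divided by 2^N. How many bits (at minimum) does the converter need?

13 bits

Span = 1.5 V.
Need 2^N ≥ 1.5 V / 301 µV = 4983 → N_min = 13.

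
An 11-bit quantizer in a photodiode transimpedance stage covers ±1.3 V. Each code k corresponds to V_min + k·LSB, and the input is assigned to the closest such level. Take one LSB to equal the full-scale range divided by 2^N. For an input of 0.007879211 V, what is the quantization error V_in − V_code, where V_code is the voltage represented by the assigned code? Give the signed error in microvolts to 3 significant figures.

The full-scale span is 1.3 − (-1.3) = 2.6 V. LSB = 2.6 V / 2^11 ≈ 1.270 mV.
(0.007879211 − (-1.3)) / LSB = 1.307879211 × 2048/2.6 = 1030.2064. Nearest integer: k = 1030.
Reconstructed level: -1.3 + 1030 × 2.6/2048 V = 0.007617187500 V.
Error = V_in − V_code = 0.007879211 − (0.007617187500) = +262 µV.

+262 µV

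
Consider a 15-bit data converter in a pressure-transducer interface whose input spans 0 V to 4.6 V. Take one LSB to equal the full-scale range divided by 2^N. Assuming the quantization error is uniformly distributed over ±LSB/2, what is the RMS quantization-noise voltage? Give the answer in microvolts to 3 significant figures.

40.5 µV

Range is 4.6 V.
Step size = 4.6/32768 V = 140.38 µV.
For a uniform distribution on [−LSB/2, +LSB/2], V_rms = LSB/√12 = 140.38 µV/3.4641 = 40.5 µV.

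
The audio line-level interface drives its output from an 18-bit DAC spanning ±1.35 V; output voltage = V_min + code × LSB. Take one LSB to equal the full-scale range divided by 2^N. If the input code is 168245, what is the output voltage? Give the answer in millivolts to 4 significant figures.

382.9 mV

The full-scale span is 1.35 − (-1.35) = 2.7 V. LSB = 2.7 V / 2^18.
V_out = V_min + code × LSB = -1.35 V + 168245 × 2.7 V / 262144
      = -1.35 V + 1.73287 V = 0.382870 V.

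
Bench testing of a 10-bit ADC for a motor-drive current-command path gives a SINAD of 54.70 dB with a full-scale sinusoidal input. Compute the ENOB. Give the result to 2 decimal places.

8.79 bits

(54.70 − 1.76) / 6.02 = 52.94/6.02 = 8.7940 effective bits.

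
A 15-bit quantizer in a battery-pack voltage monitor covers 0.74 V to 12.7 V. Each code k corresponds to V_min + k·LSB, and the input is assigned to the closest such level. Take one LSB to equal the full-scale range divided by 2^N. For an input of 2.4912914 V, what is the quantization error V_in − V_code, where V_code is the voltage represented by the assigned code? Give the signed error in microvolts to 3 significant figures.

The full-scale span is 12.7 − (0.74) = 11.96 V. LSB = 11.96 V / 2^15 ≈ 365.0 µV.
(2.4912914 − (0.74)) / LSB = 1.7512914 × 32768/11.96 = 4798.1870. Nearest integer: k = 4798.
Reconstructed level: 0.74 + 4798 × 11.96/32768 V = 2.4912231445 V.
e = 2.4912914 − (2.4912231445) = +68.3 µV.

+68.3 µV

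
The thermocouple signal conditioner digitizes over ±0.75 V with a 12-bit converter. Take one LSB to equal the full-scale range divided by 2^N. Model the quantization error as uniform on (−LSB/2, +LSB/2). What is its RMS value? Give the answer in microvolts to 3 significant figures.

106 µV

Full-scale range = 0.75 V − (-0.75 V) = 1.5 V.
One LSB is 1.5 V / 4096 = 366.21 µV.
σ_q = LSB/√12 = 366.21 µV/3.4641 = 106 µV.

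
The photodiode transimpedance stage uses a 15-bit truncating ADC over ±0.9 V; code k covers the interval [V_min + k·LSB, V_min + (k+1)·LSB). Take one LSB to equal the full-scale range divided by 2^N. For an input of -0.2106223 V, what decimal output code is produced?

Span: 0.9 V − (-0.9 V) = 1.8 V. LSB = 1.8 V / 2^15 ≈ 54.93 µV.
(V_in − V_min) × 2^15/range = (-0.2106223 − (-0.9)) × 32768/1.8 = 12549.738.
Floor → code = 12549.

12549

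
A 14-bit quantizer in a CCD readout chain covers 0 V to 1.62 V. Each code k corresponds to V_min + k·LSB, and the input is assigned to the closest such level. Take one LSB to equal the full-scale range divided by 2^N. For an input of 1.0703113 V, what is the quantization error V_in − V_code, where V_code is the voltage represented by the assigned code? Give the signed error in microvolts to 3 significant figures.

−31.7 µV

Span = 1.62 V. LSB = 1.62 V / 2^14 ≈ 98.88 µV.
(V_in − V_min)/LSB = (1.0703113 − (0)) × 16384/1.62 = 10824.6792 → nearest code k = 10825.
V_code = 0 + (10825/16384) × 1.62 = 1.0703430176 V.
Error = V_in − V_code = 1.0703113 − (1.0703430176) = −31.7 µV.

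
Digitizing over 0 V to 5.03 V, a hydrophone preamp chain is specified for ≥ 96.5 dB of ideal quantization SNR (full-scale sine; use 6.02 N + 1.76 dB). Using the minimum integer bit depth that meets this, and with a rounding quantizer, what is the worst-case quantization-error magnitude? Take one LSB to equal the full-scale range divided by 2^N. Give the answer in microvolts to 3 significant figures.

38.4 µV

V_FS = 5.03 V.
N ≥ (96.5 − 1.76)/6.02 = 15.738 → N_min = 16.
LSB = 5.03 V / 2^16 = 76.752 µV.
|e|_max = LSB/2 = 38.4 µV.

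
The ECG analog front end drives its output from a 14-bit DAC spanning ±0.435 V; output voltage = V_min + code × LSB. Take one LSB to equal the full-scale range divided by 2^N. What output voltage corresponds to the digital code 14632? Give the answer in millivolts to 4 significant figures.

The full-scale span is 0.435 − (-0.435) = 0.87 V. LSB = 0.87 V / 2^14.
V_out = -0.435 + 14632 × (0.87/16384) V
      = -0.435 + 0.776968 = 0.341968 V.

342.0 mV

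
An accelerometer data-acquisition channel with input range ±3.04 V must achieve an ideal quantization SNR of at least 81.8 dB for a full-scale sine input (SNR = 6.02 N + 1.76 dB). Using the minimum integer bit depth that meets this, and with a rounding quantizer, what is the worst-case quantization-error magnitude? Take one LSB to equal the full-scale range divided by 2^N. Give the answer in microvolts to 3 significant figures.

Full-scale range = 3.04 V − (-3.04 V) = 6.08 V.
Solving 6.02 N ≥ 81.8 − 1.76: N ≥ 13.296. Round up → N = 14.
LSB = 6.08 V / 2^14 = 371.09 µV.
|e|_max = LSB/2 = 186 µV.

186 µV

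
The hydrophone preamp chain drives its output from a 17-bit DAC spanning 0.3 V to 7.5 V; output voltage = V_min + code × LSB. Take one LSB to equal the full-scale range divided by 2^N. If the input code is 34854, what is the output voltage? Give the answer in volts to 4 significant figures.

Range = 7.5 − (0.3) = 7.2 V. LSB = 7.2 V / 2^17.
Output = V_min + (34854/131072) × range = 0.3 + 0.265915 × 7.2 V
      = 0.3 + 1.91459 = 2.21459 V.

2.215 V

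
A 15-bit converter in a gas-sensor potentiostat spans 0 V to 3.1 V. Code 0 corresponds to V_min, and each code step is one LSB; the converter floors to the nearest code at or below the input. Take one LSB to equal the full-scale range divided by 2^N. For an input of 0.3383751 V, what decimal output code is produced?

V_FS = 3.1 V. LSB = 3.1 V / 2^15 ≈ 94.60 µV.
V_in − V_min = 0.3383751 − (0) = 0.3383751 V.
Divide by LSB: 0.3383751 × 32768/3.1 = 3576.7340.
Truncating gives code 3576.

3576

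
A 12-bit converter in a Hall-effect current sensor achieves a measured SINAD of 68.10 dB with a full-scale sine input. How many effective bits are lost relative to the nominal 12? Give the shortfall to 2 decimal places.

0.98 bits

N_eff = (68.10 − 1.76)/6.02 = 11.0199 bits.
Shortfall = 12 − 11.0199 = 0.9801 bits.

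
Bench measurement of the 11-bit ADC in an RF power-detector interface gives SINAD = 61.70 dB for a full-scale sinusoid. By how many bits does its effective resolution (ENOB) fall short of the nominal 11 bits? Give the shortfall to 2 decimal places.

ENOB = (SINAD − 1.76)/6.02 = (61.70 − 1.76)/6.02 = 9.9568 bits.
11 − 9.9568 = 1.04 bits below nominal.

1.04 bits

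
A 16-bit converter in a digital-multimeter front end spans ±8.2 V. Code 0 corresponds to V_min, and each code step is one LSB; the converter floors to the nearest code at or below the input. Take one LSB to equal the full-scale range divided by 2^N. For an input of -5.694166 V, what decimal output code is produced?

Full-scale range = 8.2 V − (-8.2 V) = 16.4 V. LSB = 16.4 V / 2^16 ≈ 250.2 µV.
V_in − V_min = -5.694166 − (-8.2) = 2.505834 V.
Divide by LSB: 2.505834 × 65536/16.4 = 10013.5571.
Truncating gives code 10013.

10013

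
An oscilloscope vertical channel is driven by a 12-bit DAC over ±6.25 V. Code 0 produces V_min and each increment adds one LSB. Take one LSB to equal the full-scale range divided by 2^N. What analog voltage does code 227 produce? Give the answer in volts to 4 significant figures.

-5.557 V

The full-scale span is 6.25 − (-6.25) = 12.5 V. LSB = 12.5 V / 2^12.
Output = V_min + (227/4096) × range = -6.25 + 0.0554199 × 12.5 V
      = -6.25 V + 0.692749 V = -5.55725 V.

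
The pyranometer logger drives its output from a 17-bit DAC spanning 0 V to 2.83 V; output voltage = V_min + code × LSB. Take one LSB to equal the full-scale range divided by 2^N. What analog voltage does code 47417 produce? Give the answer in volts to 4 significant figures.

Range is 2.83 V. LSB = 2.83 V / 2^17.
Output = V_min + (47417/131072) × range = 0 + 0.361763 × 2.83 V
      = 0 + 1.02379 = 1.02379 V.

1.024 V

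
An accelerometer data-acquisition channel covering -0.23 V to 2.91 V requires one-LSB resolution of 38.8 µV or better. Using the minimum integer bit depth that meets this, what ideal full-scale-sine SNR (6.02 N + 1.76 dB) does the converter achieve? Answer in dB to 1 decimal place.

Full-scale range = 2.91 V − (-0.23 V) = 3.14 V.
3.14 V / 38.8 µV = 80930. Since 2^16 = 65536 and 2^17 = 131072, N = 17.
Ideal SNR at N = 17: 6.02·17 + 1.76 = 104.1 dB.

104.1 dB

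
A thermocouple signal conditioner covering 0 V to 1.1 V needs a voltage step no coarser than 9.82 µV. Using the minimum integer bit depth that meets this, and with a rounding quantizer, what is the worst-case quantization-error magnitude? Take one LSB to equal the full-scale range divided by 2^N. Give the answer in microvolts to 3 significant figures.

4.20 µV

Span = 1.1 V.
1.1 V / 9.82 µV = 112000. Since 2^16 = 65536 and 2^17 = 131072, N = 17.
Step size = 1.1/131072 V = 8.3923 µV.
|e|_max = LSB/2 = 4.20 µV.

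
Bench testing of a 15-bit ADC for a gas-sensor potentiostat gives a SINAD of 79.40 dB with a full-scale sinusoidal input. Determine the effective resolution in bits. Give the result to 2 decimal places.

(79.40 − 1.76) / 6.02 = 77.64/6.02 = 12.8970 effective bits.

12.90 bits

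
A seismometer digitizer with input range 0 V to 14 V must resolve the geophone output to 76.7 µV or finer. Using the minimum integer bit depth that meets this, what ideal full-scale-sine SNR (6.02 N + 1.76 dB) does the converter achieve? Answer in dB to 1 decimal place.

110.1 dB

V_FS = 14 V.
Required number of levels: 14/76.7 µV = 182530; smallest N with 2^N ≥ that is 18.
6.02(18) + 1.76 = 110.12 dB.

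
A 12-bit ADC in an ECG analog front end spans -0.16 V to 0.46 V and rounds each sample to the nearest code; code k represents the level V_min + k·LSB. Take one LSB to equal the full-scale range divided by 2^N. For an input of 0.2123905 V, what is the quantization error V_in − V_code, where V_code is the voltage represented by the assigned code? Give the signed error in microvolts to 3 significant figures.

Full-scale range = 0.46 V − (-0.16 V) = 0.62 V. LSB = 0.62 V / 2^12 ≈ 151.4 µV.
(0.2123905 − (-0.16)) / LSB = 0.3723905 × 4096/0.62 = 2460.1798. Nearest integer: k = 2460.
Reconstructed level: -0.16 + 2460 × 0.62/4096 V = 0.2123632813 V.
Error = V_in − V_code = 0.2123905 − (0.2123632813) = +27.2 µV.

+27.2 µV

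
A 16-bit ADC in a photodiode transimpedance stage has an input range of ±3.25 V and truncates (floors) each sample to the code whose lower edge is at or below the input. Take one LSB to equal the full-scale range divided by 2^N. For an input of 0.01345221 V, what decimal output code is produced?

The full-scale span is 3.25 − (-3.25) = 6.5 V. LSB = 6.5 V / 2^16 ≈ 99.18 µV.
code = ⌊(V_in − V_min)/LSB⌋ = ⌊(V_in − V_min) × 2^16 / range⌋
     = ⌊(0.01345221 − (-3.25)) × 65536 / 6.5⌋ = ⌊3.26345221 × 65536/6.5⌋
     = ⌊32903.631⌋ = 32903.

32903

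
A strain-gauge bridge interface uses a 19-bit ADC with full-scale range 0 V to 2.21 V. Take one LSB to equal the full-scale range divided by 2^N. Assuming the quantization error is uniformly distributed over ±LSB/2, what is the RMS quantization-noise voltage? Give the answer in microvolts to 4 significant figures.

1.217 µV

V_FS = 2.21 V.
One LSB is 2.21 V / 524288 = 4.21524 µV.
For a uniform distribution on [−LSB/2, +LSB/2], V_rms = LSB/√12 = 4.21524 µV/3.4641 = 1.217 µV.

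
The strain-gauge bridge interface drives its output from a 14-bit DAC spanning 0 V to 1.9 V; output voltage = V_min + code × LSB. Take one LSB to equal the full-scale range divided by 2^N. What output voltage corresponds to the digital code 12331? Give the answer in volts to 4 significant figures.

1.430 V

V_FS = 1.9 V. LSB = 1.9 V / 2^14.
V_out = 0 + 12331 × (1.9/16384) V
      = 0 + 1.42999 = 1.42999 V.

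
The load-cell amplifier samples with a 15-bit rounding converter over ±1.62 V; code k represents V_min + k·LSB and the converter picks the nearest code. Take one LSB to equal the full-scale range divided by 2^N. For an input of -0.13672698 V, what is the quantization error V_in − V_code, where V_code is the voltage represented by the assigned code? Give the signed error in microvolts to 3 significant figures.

Full-scale range = 1.62 V − (-1.62 V) = 3.24 V. LSB = 3.24 V / 2^15 ≈ 98.88 µV.
Position in LSBs: (-0.13672698 − (-1.62)) × 32768/3.24 = 15001.2007; rounding gives k = 15001.
Reconstructed level: -1.62 + 15001 × 3.24/32768 V = -0.13674682617 V.
Error = V_in − V_code = -0.13672698 − (-0.13674682617) = +19.8 µV.

+19.8 µV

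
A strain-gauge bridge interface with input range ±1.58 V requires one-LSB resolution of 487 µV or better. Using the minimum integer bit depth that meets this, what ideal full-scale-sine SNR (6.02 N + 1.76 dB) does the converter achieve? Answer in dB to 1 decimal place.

Full-scale range = 1.58 V − (-1.58 V) = 3.16 V.
Required number of levels: 3.16/487 µV = 6488.7; smallest N with 2^N ≥ that is 13.
6.02(13) + 1.76 = 80.02 dB.

80.0 dB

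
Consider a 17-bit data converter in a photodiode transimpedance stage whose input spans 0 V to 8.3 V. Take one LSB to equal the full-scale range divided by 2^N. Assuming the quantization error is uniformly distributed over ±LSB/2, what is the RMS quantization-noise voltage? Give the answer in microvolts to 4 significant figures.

18.28 µV

Span = 8.3 V.
LSB = 8.3 V ÷ 2^17 = 8.3/131072 V = 63.3240 µV.
σ_q = LSB/√12 = 63.3240 µV/3.4641 = 18.28 µV.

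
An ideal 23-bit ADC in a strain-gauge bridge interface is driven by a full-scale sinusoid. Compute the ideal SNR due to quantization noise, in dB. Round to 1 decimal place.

140.2 dB

6.02(23) + 1.76 = 138.46 + 1.76 = 140.22 dB.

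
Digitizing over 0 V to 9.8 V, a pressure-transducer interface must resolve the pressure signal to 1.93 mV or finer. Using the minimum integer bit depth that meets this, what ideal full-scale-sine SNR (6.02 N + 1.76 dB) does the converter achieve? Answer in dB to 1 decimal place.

80.0 dB

Span = 9.8 V.
9.8 V / 1.93 mV = 5078. Since 2^12 = 4096 and 2^13 = 8192, N = 13.
SNR = 6.02 × 13 + 1.76 = 80.02 dB.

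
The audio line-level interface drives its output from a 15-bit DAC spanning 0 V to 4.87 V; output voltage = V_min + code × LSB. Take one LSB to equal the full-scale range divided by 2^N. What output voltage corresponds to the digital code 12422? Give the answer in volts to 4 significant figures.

1.846 V

Range is 4.87 V. LSB = 4.87 V / 2^15.
Output = V_min + (12422/32768) × range = 0 + 0.379089 × 4.87 V
      = 0 V + 1.84617 V = 1.84617 V.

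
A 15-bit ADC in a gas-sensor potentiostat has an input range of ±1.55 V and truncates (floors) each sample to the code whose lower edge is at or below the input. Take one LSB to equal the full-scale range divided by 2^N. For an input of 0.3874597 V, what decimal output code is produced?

20479

The full-scale span is 1.55 − (-1.55) = 3.1 V. LSB = 3.1 V / 2^15 ≈ 94.60 µV.
(V_in − V_min) × 2^15/range = (0.3874597 − (-1.55)) × 32768/3.1 = 20479.574.
Floor → code = 20479.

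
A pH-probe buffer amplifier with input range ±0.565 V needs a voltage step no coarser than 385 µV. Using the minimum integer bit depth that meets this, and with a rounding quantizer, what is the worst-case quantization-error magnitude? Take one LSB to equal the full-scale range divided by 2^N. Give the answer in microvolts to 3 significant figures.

Full-scale range = 0.565 V − (-0.565 V) = 1.13 V.
Need 2^N ≥ 1.13 V / 385 µV = 2935 → N_min = 12.
LSB = 1.13 V ÷ 2^12 = 1.13/4096 V = 275.88 µV.
Half an LSB is 138 µV.

138 µV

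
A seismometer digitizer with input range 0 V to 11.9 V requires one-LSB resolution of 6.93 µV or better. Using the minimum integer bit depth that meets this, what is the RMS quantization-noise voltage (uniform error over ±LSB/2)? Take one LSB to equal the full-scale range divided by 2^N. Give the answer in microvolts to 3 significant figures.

Range is 11.9 V.
Required number of levels: 11.9/6.93 µV = 1.7172e6; smallest N with 2^N ≥ that is 21.
LSB = 11.9 V / 2^21 = 5.6744 µV.
RMS noise = LSB/√12 = 1.64 µV.

1.64 µV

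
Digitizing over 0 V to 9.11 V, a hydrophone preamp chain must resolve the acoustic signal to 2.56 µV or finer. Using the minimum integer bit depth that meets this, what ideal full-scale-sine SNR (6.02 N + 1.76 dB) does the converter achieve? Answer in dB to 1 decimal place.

Full-scale range = 9.11 V.
Levels needed ≥ 9.11/2.56 µV = 3.559e6. 2^22 = 4194304 suffices, so N_min = 22.
SNR = 6.02 × 22 + 1.76 = 134.20 dB.

134.2 dB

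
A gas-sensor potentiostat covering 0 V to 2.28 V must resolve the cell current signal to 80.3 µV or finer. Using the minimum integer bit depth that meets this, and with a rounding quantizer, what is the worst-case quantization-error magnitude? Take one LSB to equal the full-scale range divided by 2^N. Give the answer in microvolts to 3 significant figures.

V_FS = 2.28 V.
Levels needed ≥ 2.28/80.3 µV = 28390. 2^15 = 32768 suffices, so N_min = 15.
Step size = 2.28/32768 V = 69.580 µV.
Max error for round-to-nearest is LSB/2 = 34.8 µV.

34.8 µV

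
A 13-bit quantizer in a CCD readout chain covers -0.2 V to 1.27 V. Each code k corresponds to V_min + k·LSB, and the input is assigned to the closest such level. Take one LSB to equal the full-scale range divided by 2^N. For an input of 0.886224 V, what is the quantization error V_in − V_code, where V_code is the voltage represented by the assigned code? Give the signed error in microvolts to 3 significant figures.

Full-scale range = 1.27 V − (-0.2 V) = 1.47 V. LSB = 1.47 V / 2^13 ≈ 179.4 µV.
(V_in − V_min)/LSB = (0.886224 − (-0.2)) × 8192/1.47 = 6053.2973 → nearest code k = 6053.
V_code = V_min + k × range/2^13 = -0.2 + 6053 × 1.47/8192 = 0.8861706543 V.
Error = V_in − V_code = 0.886224 − (0.8861706543) = +53.3 µV.

+53.3 µV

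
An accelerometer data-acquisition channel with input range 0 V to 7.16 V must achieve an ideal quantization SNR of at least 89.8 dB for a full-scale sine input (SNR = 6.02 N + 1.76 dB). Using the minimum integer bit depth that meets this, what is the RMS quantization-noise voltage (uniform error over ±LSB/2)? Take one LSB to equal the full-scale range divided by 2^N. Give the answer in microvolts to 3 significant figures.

V_FS = 7.16 V.
N ≥ (89.8 − 1.76)/6.02 = 14.625 → N_min = 15.
LSB = 7.16 V ÷ 2^15 = 7.16/32768 V = 218.51 µV.
RMS noise = LSB/√12 = 63.1 µV.

63.1 µV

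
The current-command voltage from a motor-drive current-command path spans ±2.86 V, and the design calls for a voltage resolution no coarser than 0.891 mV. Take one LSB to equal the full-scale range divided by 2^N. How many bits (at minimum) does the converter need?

The full-scale span is 2.86 − (-2.86) = 5.72 V.
Levels needed ≥ 5.72/0.891 mV = 6420. 2^13 = 8192 suffices, so N_min = 13.

13 bits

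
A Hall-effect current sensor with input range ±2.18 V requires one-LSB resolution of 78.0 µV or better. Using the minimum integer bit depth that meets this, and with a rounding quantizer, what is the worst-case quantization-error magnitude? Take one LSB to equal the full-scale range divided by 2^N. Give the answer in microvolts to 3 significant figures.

Range = 2.18 − (-2.18) = 4.36 V.
Required number of levels: 4.36/78.0 µV = 55897; smallest N with 2^N ≥ that is 16.
One LSB is 4.36 V / 65536 = 66.528 µV.
Max error for round-to-nearest is LSB/2 = 33.3 µV.

33.3 µV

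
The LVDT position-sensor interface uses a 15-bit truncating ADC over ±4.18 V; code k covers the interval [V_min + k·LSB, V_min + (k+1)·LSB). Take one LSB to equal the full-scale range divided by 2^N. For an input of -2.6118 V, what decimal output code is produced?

6146

Span: 4.18 V − (-4.18 V) = 8.36 V. LSB = 8.36 V / 2^15 ≈ 255.1 µV.
V_in − V_min = -2.6118 − (-4.18) = 1.5682 V.
Divide by LSB: 1.5682 × 32768/8.36 = 6146.7437.
Truncating gives code 6146.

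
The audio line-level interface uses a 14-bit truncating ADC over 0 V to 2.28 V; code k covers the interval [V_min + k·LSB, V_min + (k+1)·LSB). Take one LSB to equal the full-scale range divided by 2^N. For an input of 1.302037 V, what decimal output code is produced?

Full-scale range = 2.28 V. LSB = 2.28 V / 2^14 ≈ 139.2 µV.
(V_in − V_min) × 2^14/range = (1.302037 − (0)) × 16384/2.28 = 9356.392.
Floor → code = 9356.

9356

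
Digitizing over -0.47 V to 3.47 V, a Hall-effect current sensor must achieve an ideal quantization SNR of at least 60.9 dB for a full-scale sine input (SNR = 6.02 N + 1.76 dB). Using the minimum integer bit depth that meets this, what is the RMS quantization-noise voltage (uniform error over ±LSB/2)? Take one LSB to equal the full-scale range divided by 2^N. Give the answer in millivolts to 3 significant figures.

1.11 mV

Range = 3.47 − (-0.47) = 3.94 V.
Required N = ⌈(60.9 − 1.76)/6.02⌉ = ⌈9.824⌉ = 10.
One LSB is 3.94 V / 1024 = 3.8477 mV.
RMS noise = LSB/√12 = 1.11 mV.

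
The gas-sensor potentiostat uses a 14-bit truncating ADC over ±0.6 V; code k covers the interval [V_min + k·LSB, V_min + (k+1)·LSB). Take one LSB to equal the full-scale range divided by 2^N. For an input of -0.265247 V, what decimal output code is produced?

4570

Range = 0.6 − (-0.6) = 1.2 V. LSB = 1.2 V / 2^14 ≈ 73.24 µV.
V_in − V_min = -0.265247 − (-0.6) = 0.334753 V.
Divide by LSB: 0.334753 × 16384/1.2 = 4570.4943.
Truncating gives code 4570.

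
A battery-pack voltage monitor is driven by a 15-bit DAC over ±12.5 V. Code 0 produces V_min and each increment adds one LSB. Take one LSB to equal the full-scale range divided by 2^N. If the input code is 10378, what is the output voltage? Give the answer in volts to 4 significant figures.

Full-scale range = 12.5 V − (-12.5 V) = 25 V. LSB = 25 V / 2^15.
Output = V_min + (10378/32768) × range = -12.5 + 0.316711 × 25 V
      = -12.5 + 7.91779 = -4.58221 V.

-4.582 V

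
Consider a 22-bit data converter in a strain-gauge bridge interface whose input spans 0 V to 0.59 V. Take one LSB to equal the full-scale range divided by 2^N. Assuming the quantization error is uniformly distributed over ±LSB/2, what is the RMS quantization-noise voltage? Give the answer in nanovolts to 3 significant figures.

Range is 0.59 V.
LSB = 0.59 V / 2^22 = 140.67 nV.
RMS of a uniform error over width LSB is LSB/√12 = 40.6 nV.

40.6 nV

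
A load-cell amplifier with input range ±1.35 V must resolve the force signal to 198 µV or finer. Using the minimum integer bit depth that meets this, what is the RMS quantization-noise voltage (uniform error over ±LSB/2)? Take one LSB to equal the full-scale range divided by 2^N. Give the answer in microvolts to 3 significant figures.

Span: 1.35 V − (-1.35 V) = 2.7 V.
2.7 V / 198 µV = 13640. Since 2^13 = 8192 and 2^14 = 16384, N = 14.
LSB = 2.7 V ÷ 2^14 = 2.7/16384 V = 164.79 µV.
V_rms = LSB/√12 = 47.6 µV.

47.6 µV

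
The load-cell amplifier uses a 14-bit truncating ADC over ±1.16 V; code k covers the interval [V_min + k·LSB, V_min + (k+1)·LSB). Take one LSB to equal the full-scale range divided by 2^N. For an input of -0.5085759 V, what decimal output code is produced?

The full-scale span is 1.16 − (-1.16) = 2.32 V. LSB = 2.32 V / 2^14 ≈ 141.6 µV.
(V_in − V_min) × 2^14/range = (-0.5085759 − (-1.16)) × 16384/2.32 = 4600.402.
Floor → code = 4600.

4600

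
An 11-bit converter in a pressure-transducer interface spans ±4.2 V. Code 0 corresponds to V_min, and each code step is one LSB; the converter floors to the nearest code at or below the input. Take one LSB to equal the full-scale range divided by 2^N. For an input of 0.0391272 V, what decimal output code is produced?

Span: 4.2 V − (-4.2 V) = 8.4 V. LSB = 8.4 V / 2^11 ≈ 4.102 mV.
code = ⌊(V_in − V_min)/LSB⌋ = ⌊(V_in − V_min) × 2^11 / range⌋
     = ⌊(0.0391272 − (-4.2)) × 2048 / 8.4⌋ = ⌊4.2391272 × 2048/8.4⌋
     = ⌊1033.540⌋ = 1033.

1033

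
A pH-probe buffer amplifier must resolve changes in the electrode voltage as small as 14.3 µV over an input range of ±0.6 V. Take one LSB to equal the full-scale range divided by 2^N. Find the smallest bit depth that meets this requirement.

17 bits

Range = 0.6 − (-0.6) = 1.2 V.
Levels needed ≥ 1.2/14.3 µV = 83920. 2^17 = 131072 suffices, so N_min = 17.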